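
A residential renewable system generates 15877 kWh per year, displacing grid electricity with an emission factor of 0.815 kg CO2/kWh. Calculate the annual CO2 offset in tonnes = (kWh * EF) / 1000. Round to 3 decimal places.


CO2 offset in kg = generation * emission_factor
CO2 offset = 15877 * 0.815 = 12939.76 kg
Convert to tonnes:
  CO2 offset = 12939.76 / 1000 = 12.940 tonnes

12.940


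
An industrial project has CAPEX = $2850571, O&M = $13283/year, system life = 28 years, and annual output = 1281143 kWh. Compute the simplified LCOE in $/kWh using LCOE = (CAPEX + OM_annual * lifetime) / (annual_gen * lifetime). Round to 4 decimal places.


Total cost = CAPEX + OM * lifetime = 2850571 + 13283 * 28 = 2850571 + 371924 = 3222495
Total generation = annual * lifetime = 1281143 * 28 = 35872004 kWh
LCOE = 3222495 / 35872004
LCOE = 0.0898 $/kWh

0.0898


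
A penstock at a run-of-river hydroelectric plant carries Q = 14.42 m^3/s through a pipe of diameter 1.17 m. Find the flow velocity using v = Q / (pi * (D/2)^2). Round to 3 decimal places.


Compute pipe cross-sectional area:
  A = pi * (D/2)^2 = pi * (1.17/2)^2 = 1.0751 m^2
Calculate velocity:
  v = Q / A = 14.42 / 1.0751
  v = 13.412 m/s

13.412


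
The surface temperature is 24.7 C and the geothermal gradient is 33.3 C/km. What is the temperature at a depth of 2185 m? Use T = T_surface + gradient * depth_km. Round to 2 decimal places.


Convert depth to km: 2185 / 1000 = 2.185 km
Temperature increase = gradient * depth_km = 33.3 * 2.185 = 72.76 C
Temperature at depth = T_surface + delta_T = 24.7 + 72.76
T = 97.46 C

97.46


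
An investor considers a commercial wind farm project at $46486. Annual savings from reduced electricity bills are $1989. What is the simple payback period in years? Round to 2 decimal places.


Simple payback period = initial cost / annual savings
Payback = 46486 / 1989
Payback = 23.37 years

23.37


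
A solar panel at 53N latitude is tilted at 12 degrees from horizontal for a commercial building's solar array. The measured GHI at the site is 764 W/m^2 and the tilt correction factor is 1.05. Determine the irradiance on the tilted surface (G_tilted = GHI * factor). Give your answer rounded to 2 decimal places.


Identify the given values:
  GHI = 764 W/m^2, tilt correction factor = 1.05
Apply the formula G_tilted = GHI * factor:
  G_tilted = 764 * 1.05
  G_tilted = 802.20 W/m^2

802.20


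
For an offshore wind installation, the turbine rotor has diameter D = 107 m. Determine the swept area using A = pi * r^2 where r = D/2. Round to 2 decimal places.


Compute the rotor radius:
  r = D / 2 = 107 / 2 = 53.5 m
Calculate swept area:
  A = pi * r^2 = pi * 53.5^2
  A = 8992.02 m^2

8992.02


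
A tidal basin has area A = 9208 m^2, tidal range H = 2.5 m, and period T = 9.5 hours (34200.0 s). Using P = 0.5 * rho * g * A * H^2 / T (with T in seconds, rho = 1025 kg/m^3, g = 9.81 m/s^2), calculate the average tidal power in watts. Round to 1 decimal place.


Convert period to seconds: T = 9.5 * 3600 = 34200.0 s
H^2 = 2.5^2 = 6.25
P = 0.5 * rho * g * A * H^2 / T
P = 0.5 * 1025 * 9.81 * 9208 * 6.25 / 34200.0
P = 8460.2 W

8460.2


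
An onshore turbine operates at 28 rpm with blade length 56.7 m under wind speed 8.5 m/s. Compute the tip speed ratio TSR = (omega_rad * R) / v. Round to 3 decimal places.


Convert rotational speed to rad/s:
  omega = 28 * 2 * pi / 60 = 2.9322 rad/s
Compute tip speed:
  v_tip = omega * R = 2.9322 * 56.7 = 166.253 m/s
Tip speed ratio:
  TSR = v_tip / v_wind = 166.253 / 8.5 = 19.559

19.559


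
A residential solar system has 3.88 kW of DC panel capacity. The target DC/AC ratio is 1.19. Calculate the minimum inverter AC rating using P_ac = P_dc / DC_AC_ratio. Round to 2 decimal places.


The inverter AC capacity is determined by the DC/AC ratio.
Given: P_dc = 3.88 kW, DC/AC ratio = 1.19
P_ac = P_dc / ratio = 3.88 / 1.19
P_ac = 3.26 kW

3.26


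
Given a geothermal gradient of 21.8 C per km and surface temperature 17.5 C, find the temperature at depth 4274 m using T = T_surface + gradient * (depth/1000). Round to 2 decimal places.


Convert depth to km: 4274 / 1000 = 4.274 km
Temperature increase = gradient * depth_km = 21.8 * 4.274 = 93.17 C
Temperature at depth = T_surface + delta_T = 17.5 + 93.17
T = 110.67 C

110.67


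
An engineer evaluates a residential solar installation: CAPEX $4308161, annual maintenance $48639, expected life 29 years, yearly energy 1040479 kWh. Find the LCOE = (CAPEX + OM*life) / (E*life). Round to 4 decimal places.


Total cost = CAPEX + OM * lifetime = 4308161 + 48639 * 29 = 4308161 + 1410531 = 5718692
Total generation = annual * lifetime = 1040479 * 29 = 30173891 kWh
LCOE = 5718692 / 30173891
LCOE = 0.1895 $/kWh

0.1895


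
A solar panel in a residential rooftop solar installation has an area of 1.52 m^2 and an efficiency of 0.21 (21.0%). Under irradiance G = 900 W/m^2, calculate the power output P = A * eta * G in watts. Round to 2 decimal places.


Use the solar power formula P = A * eta * G.
Given: A = 1.52 m^2, eta = 0.21, G = 900 W/m^2
P = 1.52 * 0.21 * 900
P = 287.28 W

287.28


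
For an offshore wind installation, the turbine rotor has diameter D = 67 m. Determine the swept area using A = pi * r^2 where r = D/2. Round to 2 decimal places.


Compute the rotor radius:
  r = D / 2 = 67 / 2 = 33.5 m
Calculate swept area:
  A = pi * r^2 = pi * 33.5^2
  A = 3525.65 m^2

3525.65


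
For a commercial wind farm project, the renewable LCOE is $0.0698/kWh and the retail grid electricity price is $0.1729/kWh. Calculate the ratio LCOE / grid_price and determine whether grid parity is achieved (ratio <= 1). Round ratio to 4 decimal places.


Compare LCOE to grid price:
  LCOE = $0.0698/kWh, Grid price = $0.1729/kWh
  Ratio = LCOE / grid_price = 0.0698 / 0.1729 = 0.4037
  Grid parity achieved (ratio <= 1)? yes

0.4037


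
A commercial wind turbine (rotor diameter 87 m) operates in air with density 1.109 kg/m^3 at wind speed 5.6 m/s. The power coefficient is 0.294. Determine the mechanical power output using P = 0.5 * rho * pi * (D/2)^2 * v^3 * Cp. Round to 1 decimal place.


Step 1 -- Compute swept area:
  A = pi * (D/2)^2 = pi * (87/2)^2 = 5944.68 m^2
Step 2 -- Apply wind power equation:
  P = 0.5 * rho * A * v^3 * Cp
  v^3 = 5.6^3 = 175.616
  P = 0.5 * 1.109 * 5944.68 * 175.616 * 0.294
  P = 170192.9 W

170192.9


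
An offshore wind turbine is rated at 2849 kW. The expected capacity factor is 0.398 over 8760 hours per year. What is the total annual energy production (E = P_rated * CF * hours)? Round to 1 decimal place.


Annual energy = rated_kW * capacity_factor * hours_per_year
Given: P_rated = 2849 kW, CF = 0.398, hours = 8760
E = 2849 * 0.398 * 8760
E = 9932981.5 kWh

9932981.5


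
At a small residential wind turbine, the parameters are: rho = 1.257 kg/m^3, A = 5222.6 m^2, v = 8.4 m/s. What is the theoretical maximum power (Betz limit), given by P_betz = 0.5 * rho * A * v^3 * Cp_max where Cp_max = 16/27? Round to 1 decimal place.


The Betz coefficient Cp_max = 16/27 = 0.5926
v^3 = 8.4^3 = 592.704
P_betz = 0.5 * rho * A * v^3 * Cp_max
P_betz = 0.5 * 1.257 * 5222.6 * 592.704 * 0.5926
P_betz = 1152885.4 W

1152885.4


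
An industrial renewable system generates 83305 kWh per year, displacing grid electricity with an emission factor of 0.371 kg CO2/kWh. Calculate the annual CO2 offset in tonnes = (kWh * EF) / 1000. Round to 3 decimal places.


CO2 offset in kg = generation * emission_factor
CO2 offset = 83305 * 0.371 = 30906.16 kg
Convert to tonnes:
  CO2 offset = 30906.16 / 1000 = 30.906 tonnes

30.906


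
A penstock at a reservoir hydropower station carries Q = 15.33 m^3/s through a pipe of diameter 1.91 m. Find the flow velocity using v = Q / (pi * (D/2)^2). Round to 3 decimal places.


Compute pipe cross-sectional area:
  A = pi * (D/2)^2 = pi * (1.91/2)^2 = 2.8652 m^2
Calculate velocity:
  v = Q / A = 15.33 / 2.8652
  v = 5.350 m/s

5.350


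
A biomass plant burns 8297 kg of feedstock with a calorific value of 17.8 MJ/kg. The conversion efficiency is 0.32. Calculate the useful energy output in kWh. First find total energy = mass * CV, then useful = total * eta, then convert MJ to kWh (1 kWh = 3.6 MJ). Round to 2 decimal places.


Total energy = mass * CV = 8297 * 17.8 = 147686.6 MJ
Useful energy = total * eta = 147686.6 * 0.32 = 47259.71 MJ
Convert to kWh: 47259.71 / 3.6
Useful energy = 13127.70 kWh

13127.70


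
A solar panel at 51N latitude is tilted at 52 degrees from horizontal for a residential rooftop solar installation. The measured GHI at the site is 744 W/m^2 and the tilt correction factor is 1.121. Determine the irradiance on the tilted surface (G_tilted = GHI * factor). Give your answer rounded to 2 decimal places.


Identify the given values:
  GHI = 744 W/m^2, tilt correction factor = 1.121
Apply the formula G_tilted = GHI * factor:
  G_tilted = 744 * 1.121
  G_tilted = 834.02 W/m^2

834.02


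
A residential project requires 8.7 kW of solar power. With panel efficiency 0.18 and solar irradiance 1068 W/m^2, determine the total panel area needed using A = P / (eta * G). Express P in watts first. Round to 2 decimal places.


Convert target power to watts: P = 8.7 * 1000 = 8700.0 W
Compute denominator: eta * G = 0.18 * 1068 = 192.24
Required area A = P / (eta * G) = 8700.0 / 192.24
A = 45.26 m^2

45.26


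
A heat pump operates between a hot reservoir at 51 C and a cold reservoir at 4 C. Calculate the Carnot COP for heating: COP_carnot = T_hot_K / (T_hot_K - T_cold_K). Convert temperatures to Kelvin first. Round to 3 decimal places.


Convert to Kelvin:
  T_hot = 51 + 273.15 = 324.15 K
  T_cold = 4 + 273.15 = 277.15 K
Apply Carnot COP formula:
  COP = T_hot_K / (T_hot_K - T_cold_K) = 324.15 / 47.0
  COP = 6.897

6.897


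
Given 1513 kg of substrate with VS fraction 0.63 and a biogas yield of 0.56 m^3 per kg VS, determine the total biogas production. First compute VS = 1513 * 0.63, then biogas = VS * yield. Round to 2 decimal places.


Compute volatile solids:
  VS = mass * VS_fraction = 1513 * 0.63 = 953.19 kg
Calculate biogas volume:
  Biogas = VS * specific_yield = 953.19 * 0.56
  Biogas = 533.79 m^3

533.79


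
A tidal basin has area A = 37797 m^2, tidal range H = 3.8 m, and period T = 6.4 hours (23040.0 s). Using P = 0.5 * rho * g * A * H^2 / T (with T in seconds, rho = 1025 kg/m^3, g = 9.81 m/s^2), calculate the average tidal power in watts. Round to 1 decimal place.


Convert period to seconds: T = 6.4 * 3600 = 23040.0 s
H^2 = 3.8^2 = 14.44
P = 0.5 * rho * g * A * H^2 / T
P = 0.5 * 1025 * 9.81 * 37797 * 14.44 / 23040.0
P = 119098.1 W

119098.1


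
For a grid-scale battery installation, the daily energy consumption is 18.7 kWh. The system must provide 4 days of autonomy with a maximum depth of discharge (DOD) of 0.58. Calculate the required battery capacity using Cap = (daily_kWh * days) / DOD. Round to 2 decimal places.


Total energy needed = daily * days = 18.7 * 4 = 74.8 kWh
Account for depth of discharge:
  Cap = total_energy / DOD = 74.8 / 0.58
  Cap = 128.97 kWh

128.97


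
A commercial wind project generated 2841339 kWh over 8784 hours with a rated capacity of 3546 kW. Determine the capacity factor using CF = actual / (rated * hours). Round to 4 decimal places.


Capacity factor = actual output / maximum possible output
Maximum possible = rated * hours = 3546 * 8784 = 31148064 kWh
CF = 2841339 / 31148064
CF = 0.0912

0.0912


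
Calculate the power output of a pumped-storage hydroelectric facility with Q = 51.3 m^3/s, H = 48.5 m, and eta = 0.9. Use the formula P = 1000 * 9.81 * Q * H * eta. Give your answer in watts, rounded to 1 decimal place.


Apply the hydropower formula P = rho * g * Q * H * eta
rho * g = 1000 * 9.81 = 9810.0
P = 9810.0 * 51.3 * 48.5 * 0.9
P = 21966993.5 W

21966993.5


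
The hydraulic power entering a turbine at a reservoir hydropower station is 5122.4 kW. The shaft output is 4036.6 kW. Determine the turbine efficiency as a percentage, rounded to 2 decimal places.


Turbine efficiency = (output power / input power) * 100
eta = (4036.6 / 5122.4) * 100
eta = 78.80%

78.80


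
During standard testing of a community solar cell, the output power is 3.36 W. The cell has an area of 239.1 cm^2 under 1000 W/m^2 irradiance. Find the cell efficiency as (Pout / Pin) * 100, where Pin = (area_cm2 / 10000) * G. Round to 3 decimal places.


First compute the input power:
  Pin = area_cm2 / 10000 * G = 239.1 / 10000 * 1000 = 23.91 W
Then compute efficiency:
  Efficiency = (Pout / Pin) * 100 = (3.36 / 23.91) * 100
  Efficiency = 14.053%

14.053


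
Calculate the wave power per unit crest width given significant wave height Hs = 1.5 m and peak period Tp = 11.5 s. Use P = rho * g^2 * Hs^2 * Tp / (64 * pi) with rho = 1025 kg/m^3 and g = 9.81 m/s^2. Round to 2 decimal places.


Apply wave power formula:
  g^2 = 9.81^2 = 96.2361
  Hs^2 = 1.5^2 = 2.25
  Numerator = rho * g^2 * Hs^2 * Tp = 1025 * 96.2361 * 2.25 * 11.5 = 2552361.81
  Denominator = 64 * pi = 201.0619
  P = 2552361.81 / 201.0619 = 12694.41 W/m

12694.41


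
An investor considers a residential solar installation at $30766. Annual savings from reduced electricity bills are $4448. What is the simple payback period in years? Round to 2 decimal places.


Simple payback period = initial cost / annual savings
Payback = 30766 / 4448
Payback = 6.92 years

6.92


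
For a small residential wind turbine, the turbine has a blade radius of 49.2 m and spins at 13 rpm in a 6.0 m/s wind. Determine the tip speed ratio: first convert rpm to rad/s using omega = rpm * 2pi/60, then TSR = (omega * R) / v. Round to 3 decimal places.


Convert rotational speed to rad/s:
  omega = 13 * 2 * pi / 60 = 1.3614 rad/s
Compute tip speed:
  v_tip = omega * R = 1.3614 * 49.2 = 66.979 m/s
Tip speed ratio:
  TSR = v_tip / v_wind = 66.979 / 6.0 = 11.163

11.163


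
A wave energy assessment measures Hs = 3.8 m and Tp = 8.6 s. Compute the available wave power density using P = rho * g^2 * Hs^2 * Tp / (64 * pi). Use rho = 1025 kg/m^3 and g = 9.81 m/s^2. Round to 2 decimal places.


Apply wave power formula:
  g^2 = 9.81^2 = 96.2361
  Hs^2 = 3.8^2 = 14.44
  Numerator = rho * g^2 * Hs^2 * Tp = 1025 * 96.2361 * 14.44 * 8.6 = 12249758.44
  Denominator = 64 * pi = 201.0619
  P = 12249758.44 / 201.0619 = 60925.30 W/m

60925.30


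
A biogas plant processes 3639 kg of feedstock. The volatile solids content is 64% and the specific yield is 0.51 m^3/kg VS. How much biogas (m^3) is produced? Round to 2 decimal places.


Compute volatile solids:
  VS = mass * VS_fraction = 3639 * 0.64 = 2328.96 kg
Calculate biogas volume:
  Biogas = VS * specific_yield = 2328.96 * 0.51
  Biogas = 1187.77 m^3

1187.77


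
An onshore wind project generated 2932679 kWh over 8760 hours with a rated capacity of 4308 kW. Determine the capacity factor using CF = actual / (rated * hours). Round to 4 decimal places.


Capacity factor = actual output / maximum possible output
Maximum possible = rated * hours = 4308 * 8760 = 37738080 kWh
CF = 2932679 / 37738080
CF = 0.0777

0.0777


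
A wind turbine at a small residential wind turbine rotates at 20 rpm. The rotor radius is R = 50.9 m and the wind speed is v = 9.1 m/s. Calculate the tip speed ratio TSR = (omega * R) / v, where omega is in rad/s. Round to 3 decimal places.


Convert rotational speed to rad/s:
  omega = 20 * 2 * pi / 60 = 2.0944 rad/s
Compute tip speed:
  v_tip = omega * R = 2.0944 * 50.9 = 106.605 m/s
Tip speed ratio:
  TSR = v_tip / v_wind = 106.605 / 9.1 = 11.715

11.715


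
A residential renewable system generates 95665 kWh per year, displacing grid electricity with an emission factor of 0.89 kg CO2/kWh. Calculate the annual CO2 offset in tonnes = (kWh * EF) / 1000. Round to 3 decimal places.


CO2 offset in kg = generation * emission_factor
CO2 offset = 95665 * 0.89 = 85141.85 kg
Convert to tonnes:
  CO2 offset = 85141.85 / 1000 = 85.142 tonnes

85.142


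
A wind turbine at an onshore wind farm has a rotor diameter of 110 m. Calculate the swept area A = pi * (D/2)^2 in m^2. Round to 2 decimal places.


Compute the rotor radius:
  r = D / 2 = 110 / 2 = 55.0 m
Calculate swept area:
  A = pi * r^2 = pi * 55.0^2
  A = 9503.32 m^2

9503.32


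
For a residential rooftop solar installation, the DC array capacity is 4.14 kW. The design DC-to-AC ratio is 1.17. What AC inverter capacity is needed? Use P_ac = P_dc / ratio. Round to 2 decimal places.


The inverter AC capacity is determined by the DC/AC ratio.
Given: P_dc = 4.14 kW, DC/AC ratio = 1.17
P_ac = P_dc / ratio = 4.14 / 1.17
P_ac = 3.54 kW

3.54


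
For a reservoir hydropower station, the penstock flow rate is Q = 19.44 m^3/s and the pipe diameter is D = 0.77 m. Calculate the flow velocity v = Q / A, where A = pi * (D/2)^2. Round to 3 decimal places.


Compute pipe cross-sectional area:
  A = pi * (D/2)^2 = pi * (0.77/2)^2 = 0.4657 m^2
Calculate velocity:
  v = Q / A = 19.44 / 0.4657
  v = 41.747 m/s

41.747


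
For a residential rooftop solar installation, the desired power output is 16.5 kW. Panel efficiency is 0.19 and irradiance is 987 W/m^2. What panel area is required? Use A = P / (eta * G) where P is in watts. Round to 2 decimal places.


Convert target power to watts: P = 16.5 * 1000 = 16500.0 W
Compute denominator: eta * G = 0.19 * 987 = 187.53
Required area A = P / (eta * G) = 16500.0 / 187.53
A = 87.99 m^2

87.99


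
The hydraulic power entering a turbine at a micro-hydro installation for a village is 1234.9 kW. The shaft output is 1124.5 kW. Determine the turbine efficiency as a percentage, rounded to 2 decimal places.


Turbine efficiency = (output power / input power) * 100
eta = (1124.5 / 1234.9) * 100
eta = 91.06%

91.06


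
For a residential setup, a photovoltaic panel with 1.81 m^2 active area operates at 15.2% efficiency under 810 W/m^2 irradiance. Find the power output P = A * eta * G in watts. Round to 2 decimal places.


Use the solar power formula P = A * eta * G.
Given: A = 1.81 m^2, eta = 0.152, G = 810 W/m^2
P = 1.81 * 0.152 * 810
P = 222.85 W

222.85


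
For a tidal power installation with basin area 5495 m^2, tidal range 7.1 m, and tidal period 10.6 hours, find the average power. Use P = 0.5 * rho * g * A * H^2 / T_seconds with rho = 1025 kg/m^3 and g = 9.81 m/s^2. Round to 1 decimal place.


Convert period to seconds: T = 10.6 * 3600 = 38160.0 s
H^2 = 7.1^2 = 50.41
P = 0.5 * rho * g * A * H^2 / T
P = 0.5 * 1025 * 9.81 * 5495 * 50.41 / 38160.0
P = 36495.5 W

36495.5


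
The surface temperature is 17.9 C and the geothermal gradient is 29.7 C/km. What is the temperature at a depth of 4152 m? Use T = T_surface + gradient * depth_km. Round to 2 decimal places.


Convert depth to km: 4152 / 1000 = 4.152 km
Temperature increase = gradient * depth_km = 29.7 * 4.152 = 123.31 C
Temperature at depth = T_surface + delta_T = 17.9 + 123.31
T = 141.21 C

141.21


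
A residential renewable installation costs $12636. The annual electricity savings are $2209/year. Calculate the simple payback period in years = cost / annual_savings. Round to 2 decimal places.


Simple payback period = initial cost / annual savings
Payback = 12636 / 2209
Payback = 5.72 years

5.72


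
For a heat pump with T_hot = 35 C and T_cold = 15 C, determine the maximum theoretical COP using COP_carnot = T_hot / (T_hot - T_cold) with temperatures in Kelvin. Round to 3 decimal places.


Convert to Kelvin:
  T_hot = 35 + 273.15 = 308.15 K
  T_cold = 15 + 273.15 = 288.15 K
Apply Carnot COP formula:
  COP = T_hot_K / (T_hot_K - T_cold_K) = 308.15 / 20.0
  COP = 15.408

15.408


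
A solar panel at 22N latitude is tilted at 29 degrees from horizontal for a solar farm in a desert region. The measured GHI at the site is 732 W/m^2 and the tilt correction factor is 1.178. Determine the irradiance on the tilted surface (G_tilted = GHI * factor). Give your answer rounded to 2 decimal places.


Identify the given values:
  GHI = 732 W/m^2, tilt correction factor = 1.178
Apply the formula G_tilted = GHI * factor:
  G_tilted = 732 * 1.178
  G_tilted = 862.30 W/m^2

862.30


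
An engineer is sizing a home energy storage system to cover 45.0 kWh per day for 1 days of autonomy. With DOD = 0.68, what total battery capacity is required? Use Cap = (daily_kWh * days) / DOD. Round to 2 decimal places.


Total energy needed = daily * days = 45.0 * 1 = 45.0 kWh
Account for depth of discharge:
  Cap = total_energy / DOD = 45.0 / 0.68
  Cap = 66.18 kWh

66.18


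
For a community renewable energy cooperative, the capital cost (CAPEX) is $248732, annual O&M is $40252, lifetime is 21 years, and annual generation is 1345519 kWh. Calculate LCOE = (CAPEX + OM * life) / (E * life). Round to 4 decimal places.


Total cost = CAPEX + OM * lifetime = 248732 + 40252 * 21 = 248732 + 845292 = 1094024
Total generation = annual * lifetime = 1345519 * 21 = 28255899 kWh
LCOE = 1094024 / 28255899
LCOE = 0.0387 $/kWh

0.0387


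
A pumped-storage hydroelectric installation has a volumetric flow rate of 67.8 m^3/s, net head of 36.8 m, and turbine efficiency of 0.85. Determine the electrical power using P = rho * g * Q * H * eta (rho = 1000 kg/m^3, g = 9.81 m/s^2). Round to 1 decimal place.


Apply the hydropower formula P = rho * g * Q * H * eta
rho * g = 1000 * 9.81 = 9810.0
P = 9810.0 * 67.8 * 36.8 * 0.85
P = 20804891.0 W

20804891.0


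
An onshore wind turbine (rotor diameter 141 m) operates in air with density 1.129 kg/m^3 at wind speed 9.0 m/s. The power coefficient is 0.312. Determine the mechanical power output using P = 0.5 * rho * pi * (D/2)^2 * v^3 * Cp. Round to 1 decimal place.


Step 1 -- Compute swept area:
  A = pi * (D/2)^2 = pi * (141/2)^2 = 15614.5 m^2
Step 2 -- Apply wind power equation:
  P = 0.5 * rho * A * v^3 * Cp
  v^3 = 9.0^3 = 729.0
  P = 0.5 * 1.129 * 15614.5 * 729.0 * 0.312
  P = 2004814.4 W

2004814.4


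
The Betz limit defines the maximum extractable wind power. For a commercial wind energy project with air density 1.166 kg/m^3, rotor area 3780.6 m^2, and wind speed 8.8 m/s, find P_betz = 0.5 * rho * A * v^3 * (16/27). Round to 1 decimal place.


The Betz coefficient Cp_max = 16/27 = 0.5926
v^3 = 8.8^3 = 681.472
P_betz = 0.5 * rho * A * v^3 * Cp_max
P_betz = 0.5 * 1.166 * 3780.6 * 681.472 * 0.5926
P_betz = 890089.2 W

890089.2


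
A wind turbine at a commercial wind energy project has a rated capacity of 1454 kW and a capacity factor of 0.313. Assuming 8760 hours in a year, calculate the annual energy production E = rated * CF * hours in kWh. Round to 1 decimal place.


Annual energy = rated_kW * capacity_factor * hours_per_year
Given: P_rated = 1454 kW, CF = 0.313, hours = 8760
E = 1454 * 0.313 * 8760
E = 3986693.5 kWh

3986693.5


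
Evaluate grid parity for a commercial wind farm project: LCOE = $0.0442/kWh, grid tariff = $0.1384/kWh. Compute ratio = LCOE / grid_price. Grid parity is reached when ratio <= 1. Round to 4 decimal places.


Compare LCOE to grid price:
  LCOE = $0.0442/kWh, Grid price = $0.1384/kWh
  Ratio = LCOE / grid_price = 0.0442 / 0.1384 = 0.3194
  Grid parity achieved (ratio <= 1)? yes

0.3194


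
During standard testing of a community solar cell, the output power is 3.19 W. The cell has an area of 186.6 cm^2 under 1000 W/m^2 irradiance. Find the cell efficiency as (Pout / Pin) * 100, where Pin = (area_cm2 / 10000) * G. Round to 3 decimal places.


First compute the input power:
  Pin = area_cm2 / 10000 * G = 186.6 / 10000 * 1000 = 18.66 W
Then compute efficiency:
  Efficiency = (Pout / Pin) * 100 = (3.19 / 18.66) * 100
  Efficiency = 17.095%

17.095


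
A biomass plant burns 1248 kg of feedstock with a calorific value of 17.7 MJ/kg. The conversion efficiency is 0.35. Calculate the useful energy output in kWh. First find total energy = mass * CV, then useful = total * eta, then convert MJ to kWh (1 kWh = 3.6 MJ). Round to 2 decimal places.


Total energy = mass * CV = 1248 * 17.7 = 22089.6 MJ
Useful energy = total * eta = 22089.6 * 0.35 = 7731.36 MJ
Convert to kWh: 7731.36 / 3.6
Useful energy = 2147.60 kWh

2147.60


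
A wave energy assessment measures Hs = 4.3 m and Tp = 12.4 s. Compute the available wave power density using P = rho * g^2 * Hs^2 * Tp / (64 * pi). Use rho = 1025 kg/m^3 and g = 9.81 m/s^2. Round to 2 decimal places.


Apply wave power formula:
  g^2 = 9.81^2 = 96.2361
  Hs^2 = 4.3^2 = 18.49
  Numerator = rho * g^2 * Hs^2 * Tp = 1025 * 96.2361 * 18.49 * 12.4 = 22616243.77
  Denominator = 64 * pi = 201.0619
  P = 22616243.77 / 201.0619 = 112483.97 W/m

112483.97


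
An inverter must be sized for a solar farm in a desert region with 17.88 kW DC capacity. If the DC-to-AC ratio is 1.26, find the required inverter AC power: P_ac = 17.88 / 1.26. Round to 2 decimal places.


The inverter AC capacity is determined by the DC/AC ratio.
Given: P_dc = 17.88 kW, DC/AC ratio = 1.26
P_ac = P_dc / ratio = 17.88 / 1.26
P_ac = 14.19 kW

14.19


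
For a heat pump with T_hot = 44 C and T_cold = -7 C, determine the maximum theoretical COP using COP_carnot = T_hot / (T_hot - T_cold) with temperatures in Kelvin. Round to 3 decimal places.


Convert to Kelvin:
  T_hot = 44 + 273.15 = 317.15 K
  T_cold = -7 + 273.15 = 266.15 K
Apply Carnot COP formula:
  COP = T_hot_K / (T_hot_K - T_cold_K) = 317.15 / 51.0
  COP = 6.219

6.219


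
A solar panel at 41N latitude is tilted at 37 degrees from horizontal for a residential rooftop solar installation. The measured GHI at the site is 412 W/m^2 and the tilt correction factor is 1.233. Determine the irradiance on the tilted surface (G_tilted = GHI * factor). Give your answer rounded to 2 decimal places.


Identify the given values:
  GHI = 412 W/m^2, tilt correction factor = 1.233
Apply the formula G_tilted = GHI * factor:
  G_tilted = 412 * 1.233
  G_tilted = 508.00 W/m^2

508.00


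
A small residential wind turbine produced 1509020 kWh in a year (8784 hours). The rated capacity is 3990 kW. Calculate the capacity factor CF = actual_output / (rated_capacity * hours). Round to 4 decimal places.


Capacity factor = actual output / maximum possible output
Maximum possible = rated * hours = 3990 * 8784 = 35048160 kWh
CF = 1509020 / 35048160
CF = 0.0431

0.0431


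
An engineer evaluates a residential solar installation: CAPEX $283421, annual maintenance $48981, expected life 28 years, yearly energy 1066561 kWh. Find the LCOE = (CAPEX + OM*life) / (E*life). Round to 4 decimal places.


Total cost = CAPEX + OM * lifetime = 283421 + 48981 * 28 = 283421 + 1371468 = 1654889
Total generation = annual * lifetime = 1066561 * 28 = 29863708 kWh
LCOE = 1654889 / 29863708
LCOE = 0.0554 $/kWh

0.0554


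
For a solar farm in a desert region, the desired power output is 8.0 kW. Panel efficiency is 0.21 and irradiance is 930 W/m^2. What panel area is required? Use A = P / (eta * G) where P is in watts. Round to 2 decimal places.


Convert target power to watts: P = 8.0 * 1000 = 8000.0 W
Compute denominator: eta * G = 0.21 * 930 = 195.3
Required area A = P / (eta * G) = 8000.0 / 195.3
A = 40.96 m^2

40.96


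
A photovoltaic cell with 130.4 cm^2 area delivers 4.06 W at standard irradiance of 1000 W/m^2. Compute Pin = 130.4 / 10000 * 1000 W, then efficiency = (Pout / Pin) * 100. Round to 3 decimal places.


First compute the input power:
  Pin = area_cm2 / 10000 * G = 130.4 / 10000 * 1000 = 13.04 W
Then compute efficiency:
  Efficiency = (Pout / Pin) * 100 = (4.06 / 13.04) * 100
  Efficiency = 31.135%

31.135


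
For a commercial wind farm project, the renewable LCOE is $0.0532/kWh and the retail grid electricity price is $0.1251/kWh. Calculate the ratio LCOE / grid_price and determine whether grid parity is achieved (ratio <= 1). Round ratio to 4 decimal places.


Compare LCOE to grid price:
  LCOE = $0.0532/kWh, Grid price = $0.1251/kWh
  Ratio = LCOE / grid_price = 0.0532 / 0.1251 = 0.4253
  Grid parity achieved (ratio <= 1)? yes

0.4253


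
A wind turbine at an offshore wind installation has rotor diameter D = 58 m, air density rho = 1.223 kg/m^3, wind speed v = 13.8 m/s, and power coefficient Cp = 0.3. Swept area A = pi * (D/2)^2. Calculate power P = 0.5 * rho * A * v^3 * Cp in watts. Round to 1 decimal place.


Step 1 -- Compute swept area:
  A = pi * (D/2)^2 = pi * (58/2)^2 = 2642.08 m^2
Step 2 -- Apply wind power equation:
  P = 0.5 * rho * A * v^3 * Cp
  v^3 = 13.8^3 = 2628.072
  P = 0.5 * 1.223 * 2642.08 * 2628.072 * 0.3
  P = 1273798.8 W

1273798.8


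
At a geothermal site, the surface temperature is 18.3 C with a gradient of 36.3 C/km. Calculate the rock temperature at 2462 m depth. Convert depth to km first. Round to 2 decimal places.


Convert depth to km: 2462 / 1000 = 2.462 km
Temperature increase = gradient * depth_km = 36.3 * 2.462 = 89.37 C
Temperature at depth = T_surface + delta_T = 18.3 + 89.37
T = 107.67 C

107.67


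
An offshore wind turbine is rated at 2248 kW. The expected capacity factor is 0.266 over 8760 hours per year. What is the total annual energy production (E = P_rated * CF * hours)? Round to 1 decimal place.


Annual energy = rated_kW * capacity_factor * hours_per_year
Given: P_rated = 2248 kW, CF = 0.266, hours = 8760
E = 2248 * 0.266 * 8760
E = 5238199.7 kWh

5238199.7


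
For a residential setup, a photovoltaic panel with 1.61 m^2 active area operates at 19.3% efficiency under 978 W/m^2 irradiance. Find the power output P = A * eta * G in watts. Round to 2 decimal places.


Use the solar power formula P = A * eta * G.
Given: A = 1.61 m^2, eta = 0.193, G = 978 W/m^2
P = 1.61 * 0.193 * 978
P = 303.89 W

303.89


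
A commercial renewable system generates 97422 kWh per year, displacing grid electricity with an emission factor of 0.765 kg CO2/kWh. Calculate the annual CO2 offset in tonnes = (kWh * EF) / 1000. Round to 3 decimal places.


CO2 offset in kg = generation * emission_factor
CO2 offset = 97422 * 0.765 = 74527.83 kg
Convert to tonnes:
  CO2 offset = 74527.83 / 1000 = 74.528 tonnes

74.528


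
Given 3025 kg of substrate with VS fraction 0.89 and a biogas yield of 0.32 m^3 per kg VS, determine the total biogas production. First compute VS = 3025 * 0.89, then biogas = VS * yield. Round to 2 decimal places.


Compute volatile solids:
  VS = mass * VS_fraction = 3025 * 0.89 = 2692.25 kg
Calculate biogas volume:
  Biogas = VS * specific_yield = 2692.25 * 0.32
  Biogas = 861.52 m^3

861.52


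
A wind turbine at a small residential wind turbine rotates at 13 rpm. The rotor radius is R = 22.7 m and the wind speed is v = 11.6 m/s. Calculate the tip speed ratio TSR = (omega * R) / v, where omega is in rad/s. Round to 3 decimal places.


Convert rotational speed to rad/s:
  omega = 13 * 2 * pi / 60 = 1.3614 rad/s
Compute tip speed:
  v_tip = omega * R = 1.3614 * 22.7 = 30.903 m/s
Tip speed ratio:
  TSR = v_tip / v_wind = 30.903 / 11.6 = 2.664

2.664


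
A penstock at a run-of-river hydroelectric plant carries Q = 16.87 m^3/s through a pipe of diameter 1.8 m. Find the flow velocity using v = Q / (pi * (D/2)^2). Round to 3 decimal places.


Compute pipe cross-sectional area:
  A = pi * (D/2)^2 = pi * (1.8/2)^2 = 2.5447 m^2
Calculate velocity:
  v = Q / A = 16.87 / 2.5447
  v = 6.629 m/s

6.629


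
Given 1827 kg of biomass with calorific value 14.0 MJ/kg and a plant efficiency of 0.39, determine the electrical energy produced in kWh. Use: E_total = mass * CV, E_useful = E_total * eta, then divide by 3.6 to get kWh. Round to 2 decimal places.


Total energy = mass * CV = 1827 * 14.0 = 25578.0 MJ
Useful energy = total * eta = 25578.0 * 0.39 = 9975.42 MJ
Convert to kWh: 9975.42 / 3.6
Useful energy = 2770.95 kWh

2770.95


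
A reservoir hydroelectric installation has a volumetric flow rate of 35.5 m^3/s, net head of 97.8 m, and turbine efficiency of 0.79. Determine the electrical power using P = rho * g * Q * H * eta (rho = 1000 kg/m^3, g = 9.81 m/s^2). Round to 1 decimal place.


Apply the hydropower formula P = rho * g * Q * H * eta
rho * g = 1000 * 9.81 = 9810.0
P = 9810.0 * 35.5 * 97.8 * 0.79
P = 26906877.8 W

26906877.8


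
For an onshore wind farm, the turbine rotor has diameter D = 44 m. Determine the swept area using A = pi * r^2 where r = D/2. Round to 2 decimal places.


Compute the rotor radius:
  r = D / 2 = 44 / 2 = 22.0 m
Calculate swept area:
  A = pi * r^2 = pi * 22.0^2
  A = 1520.53 m^2

1520.53


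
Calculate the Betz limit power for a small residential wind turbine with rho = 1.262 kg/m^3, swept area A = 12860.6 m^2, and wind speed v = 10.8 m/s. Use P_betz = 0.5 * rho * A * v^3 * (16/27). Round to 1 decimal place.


The Betz coefficient Cp_max = 16/27 = 0.5926
v^3 = 10.8^3 = 1259.712
P_betz = 0.5 * rho * A * v^3 * Cp_max
P_betz = 0.5 * 1.262 * 12860.6 * 1259.712 * 0.5926
P_betz = 6057843.9 W

6057843.9


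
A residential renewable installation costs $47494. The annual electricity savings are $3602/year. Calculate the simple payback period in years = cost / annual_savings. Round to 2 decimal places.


Simple payback period = initial cost / annual savings
Payback = 47494 / 3602
Payback = 13.19 years

13.19


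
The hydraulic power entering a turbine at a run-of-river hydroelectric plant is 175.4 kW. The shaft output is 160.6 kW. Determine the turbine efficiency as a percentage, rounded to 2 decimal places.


Turbine efficiency = (output power / input power) * 100
eta = (160.6 / 175.4) * 100
eta = 91.56%

91.56


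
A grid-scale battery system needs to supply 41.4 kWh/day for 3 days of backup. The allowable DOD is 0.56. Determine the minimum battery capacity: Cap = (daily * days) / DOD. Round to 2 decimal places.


Total energy needed = daily * days = 41.4 * 3 = 124.2 kWh
Account for depth of discharge:
  Cap = total_energy / DOD = 124.2 / 0.56
  Cap = 221.79 kWh

221.79


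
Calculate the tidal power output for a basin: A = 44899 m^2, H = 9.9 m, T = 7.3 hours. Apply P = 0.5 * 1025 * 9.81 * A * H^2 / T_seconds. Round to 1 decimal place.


Convert period to seconds: T = 7.3 * 3600 = 26280.0 s
H^2 = 9.9^2 = 98.01
P = 0.5 * rho * g * A * H^2 / T
P = 0.5 * 1025 * 9.81 * 44899 * 98.01 / 26280.0
P = 841869.1 W

841869.1


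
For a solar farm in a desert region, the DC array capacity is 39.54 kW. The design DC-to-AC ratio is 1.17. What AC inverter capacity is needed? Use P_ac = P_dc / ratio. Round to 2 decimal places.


The inverter AC capacity is determined by the DC/AC ratio.
Given: P_dc = 39.54 kW, DC/AC ratio = 1.17
P_ac = P_dc / ratio = 39.54 / 1.17
P_ac = 33.79 kW

33.79


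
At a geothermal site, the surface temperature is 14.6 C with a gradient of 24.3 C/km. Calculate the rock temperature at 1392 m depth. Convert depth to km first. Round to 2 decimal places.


Convert depth to km: 1392 / 1000 = 1.392 km
Temperature increase = gradient * depth_km = 24.3 * 1.392 = 33.83 C
Temperature at depth = T_surface + delta_T = 14.6 + 33.83
T = 48.43 C

48.43


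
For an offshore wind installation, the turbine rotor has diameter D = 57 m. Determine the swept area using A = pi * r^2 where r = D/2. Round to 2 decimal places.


Compute the rotor radius:
  r = D / 2 = 57 / 2 = 28.5 m
Calculate swept area:
  A = pi * r^2 = pi * 28.5^2
  A = 2551.76 m^2

2551.76


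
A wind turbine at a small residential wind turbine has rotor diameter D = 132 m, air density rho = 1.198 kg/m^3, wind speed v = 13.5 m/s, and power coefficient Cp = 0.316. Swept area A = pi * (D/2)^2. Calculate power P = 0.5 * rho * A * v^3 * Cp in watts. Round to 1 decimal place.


Step 1 -- Compute swept area:
  A = pi * (D/2)^2 = pi * (132/2)^2 = 13684.78 m^2
Step 2 -- Apply wind power equation:
  P = 0.5 * rho * A * v^3 * Cp
  v^3 = 13.5^3 = 2460.375
  P = 0.5 * 1.198 * 13684.78 * 2460.375 * 0.316
  P = 6373132.6 W

6373132.6


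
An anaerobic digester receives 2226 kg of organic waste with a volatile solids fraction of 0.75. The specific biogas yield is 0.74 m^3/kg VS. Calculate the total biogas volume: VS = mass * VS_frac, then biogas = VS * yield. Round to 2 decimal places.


Compute volatile solids:
  VS = mass * VS_fraction = 2226 * 0.75 = 1669.5 kg
Calculate biogas volume:
  Biogas = VS * specific_yield = 1669.5 * 0.74
  Biogas = 1235.43 m^3

1235.43


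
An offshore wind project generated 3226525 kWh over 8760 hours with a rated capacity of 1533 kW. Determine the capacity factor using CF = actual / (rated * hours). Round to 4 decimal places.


Capacity factor = actual output / maximum possible output
Maximum possible = rated * hours = 1533 * 8760 = 13429080 kWh
CF = 3226525 / 13429080
CF = 0.2403

0.2403


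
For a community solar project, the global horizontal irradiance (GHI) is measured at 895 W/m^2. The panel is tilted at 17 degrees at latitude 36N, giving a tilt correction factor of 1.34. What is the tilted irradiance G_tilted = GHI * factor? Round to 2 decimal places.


Identify the given values:
  GHI = 895 W/m^2, tilt correction factor = 1.34
Apply the formula G_tilted = GHI * factor:
  G_tilted = 895 * 1.34
  G_tilted = 1199.30 W/m^2

1199.30


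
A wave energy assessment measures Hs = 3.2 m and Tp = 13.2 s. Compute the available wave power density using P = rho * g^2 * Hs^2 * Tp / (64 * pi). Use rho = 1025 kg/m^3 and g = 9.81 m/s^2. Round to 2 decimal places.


Apply wave power formula:
  g^2 = 9.81^2 = 96.2361
  Hs^2 = 3.2^2 = 10.24
  Numerator = rho * g^2 * Hs^2 * Tp = 1025 * 96.2361 * 10.24 * 13.2 = 13333242.19
  Denominator = 64 * pi = 201.0619
  P = 13333242.19 / 201.0619 = 66314.11 W/m

66314.11


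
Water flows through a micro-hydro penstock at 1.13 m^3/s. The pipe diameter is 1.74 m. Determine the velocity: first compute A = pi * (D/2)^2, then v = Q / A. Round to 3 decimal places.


Compute pipe cross-sectional area:
  A = pi * (D/2)^2 = pi * (1.74/2)^2 = 2.3779 m^2
Calculate velocity:
  v = Q / A = 1.13 / 2.3779
  v = 0.475 m/s

0.475


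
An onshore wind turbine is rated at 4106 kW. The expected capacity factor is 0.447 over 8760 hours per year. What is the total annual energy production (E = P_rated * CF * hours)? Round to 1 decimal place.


Annual energy = rated_kW * capacity_factor * hours_per_year
Given: P_rated = 4106 kW, CF = 0.447, hours = 8760
E = 4106 * 0.447 * 8760
E = 16077946.3 kWh

16077946.3


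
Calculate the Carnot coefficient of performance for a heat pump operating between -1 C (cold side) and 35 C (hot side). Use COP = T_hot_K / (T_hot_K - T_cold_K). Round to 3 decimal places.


Convert to Kelvin:
  T_hot = 35 + 273.15 = 308.15 K
  T_cold = -1 + 273.15 = 272.15 K
Apply Carnot COP formula:
  COP = T_hot_K / (T_hot_K - T_cold_K) = 308.15 / 36.0
  COP = 8.560

8.560


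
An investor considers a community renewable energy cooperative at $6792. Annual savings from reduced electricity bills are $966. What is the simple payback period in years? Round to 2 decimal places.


Simple payback period = initial cost / annual savings
Payback = 6792 / 966
Payback = 7.03 years

7.03


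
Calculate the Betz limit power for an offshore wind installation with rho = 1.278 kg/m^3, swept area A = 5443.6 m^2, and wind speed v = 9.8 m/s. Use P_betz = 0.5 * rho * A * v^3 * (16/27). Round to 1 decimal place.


The Betz coefficient Cp_max = 16/27 = 0.5926
v^3 = 9.8^3 = 941.192
P_betz = 0.5 * rho * A * v^3 * Cp_max
P_betz = 0.5 * 1.278 * 5443.6 * 941.192 * 0.5926
P_betz = 1940088.4 W

1940088.4


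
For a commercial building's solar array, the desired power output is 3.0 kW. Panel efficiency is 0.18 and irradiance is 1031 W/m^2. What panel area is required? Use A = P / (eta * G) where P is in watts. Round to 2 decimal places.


Convert target power to watts: P = 3.0 * 1000 = 3000.0 W
Compute denominator: eta * G = 0.18 * 1031 = 185.58
Required area A = P / (eta * G) = 3000.0 / 185.58
A = 16.17 m^2

16.17


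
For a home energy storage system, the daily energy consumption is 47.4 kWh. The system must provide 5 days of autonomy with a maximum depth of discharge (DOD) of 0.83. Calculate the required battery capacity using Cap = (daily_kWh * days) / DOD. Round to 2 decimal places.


Total energy needed = daily * days = 47.4 * 5 = 237.0 kWh
Account for depth of discharge:
  Cap = total_energy / DOD = 237.0 / 0.83
  Cap = 285.54 kWh

285.54
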